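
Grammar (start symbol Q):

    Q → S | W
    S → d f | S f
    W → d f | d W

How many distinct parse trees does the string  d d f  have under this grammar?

1

Parse trees for d d f:
  [Q [W d [W d f]]]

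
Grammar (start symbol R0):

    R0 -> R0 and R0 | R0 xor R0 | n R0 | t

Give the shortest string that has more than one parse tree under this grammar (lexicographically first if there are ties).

length 1: no string has ≥2 trees
length 2: no string has ≥2 trees
length 3: no string has ≥2 trees
length 4: n t and t has 2 parse trees

Two derivations of n t and t:
  R0 ⇒ R0 and R0 ⇒ n R0 and R0 ⇒ n t and R0 ⇒ n t and t
  R0 ⇒ n R0 ⇒ n R0 and R0 ⇒ n t and R0 ⇒ n t and t

n t and t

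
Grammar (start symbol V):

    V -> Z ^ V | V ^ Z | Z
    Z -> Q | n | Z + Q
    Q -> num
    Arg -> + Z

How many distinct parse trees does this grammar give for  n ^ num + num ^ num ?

Parse trees for n ^ num + num ^ num:
  [V [Z n] ^ [V [Z [Z [Q num]] + [Q num]] ^ [V [Z [Q num]]]]]
  [V [Z n] ^ [V [V [Z [Z [Q num]] + [Q num]]] ^ [Z [Q num]]]]
  [V [V [Z n] ^ [V [Z [Z [Q num]] + [Q num]]]] ^ [Z [Q num]]]
  [V [V [V [Z n]] ^ [Z [Z [Q num]] + [Q num]]] ^ [Z [Q num]]]

4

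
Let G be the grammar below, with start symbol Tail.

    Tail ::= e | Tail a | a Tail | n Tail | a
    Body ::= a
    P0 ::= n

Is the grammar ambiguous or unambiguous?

Witness: a a

Derivation 1: Tail ⇒ Tail a ⇒ a a
Derivation 2: Tail ⇒ a Tail ⇒ a a

Two distinct leftmost derivations for the same string.

Ambiguous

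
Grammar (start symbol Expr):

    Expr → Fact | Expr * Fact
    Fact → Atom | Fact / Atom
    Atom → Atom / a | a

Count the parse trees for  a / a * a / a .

Parse trees for a / a * a / a:
  [Expr [Expr [Fact [Atom [Atom a] / a]]] * [Fact [Atom [Atom a] / a]]]
  [Expr [Expr [Fact [Atom [Atom a] / a]]] * [Fact [Fact [Atom a]] / [Atom a]]]
  [Expr [Expr [Fact [Fact [Atom a]] / [Atom a]]] * [Fact [Atom [Atom a] / a]]]
  [Expr [Expr [Fact [Fact [Atom a]] / [Atom a]]] * [Fact [Fact [Atom a]] / [Atom a]]]

4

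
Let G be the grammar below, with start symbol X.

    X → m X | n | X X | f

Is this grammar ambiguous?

Ambiguous

Witness: f f f

Derivation 1: X ⇒ X X ⇒ X X X ⇒ f X X ⇒ f f X ⇒ f f f
Derivation 2: X ⇒ X X ⇒ f X ⇒ f X X ⇒ f f X ⇒ f f f

Two distinct leftmost derivations for the same string.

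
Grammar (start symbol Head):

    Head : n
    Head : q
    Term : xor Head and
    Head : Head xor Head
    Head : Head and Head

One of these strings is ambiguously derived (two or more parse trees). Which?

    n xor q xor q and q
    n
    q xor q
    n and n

n xor q xor q and q

n xor q xor q and q: 5 trees
n: 1 tree
q xor q: 1 tree
n and n: 1 tree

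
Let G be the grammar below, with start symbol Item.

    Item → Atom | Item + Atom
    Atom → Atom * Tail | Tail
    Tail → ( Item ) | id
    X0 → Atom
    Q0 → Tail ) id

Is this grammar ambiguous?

Unambiguous

Only Item, Atom, Tail are reachable from Item; ignoring the rest: The grammar is stratified — Item handles '+' (left-recursive), Atom handles '*', Tail atoms. Each operator has a fixed associativity and precedence level, so every string has one parse.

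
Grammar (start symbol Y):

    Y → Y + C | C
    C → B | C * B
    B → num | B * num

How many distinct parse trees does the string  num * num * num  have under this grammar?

4

Parse trees for num * num * num:
  [Y [C [B [B [B num] * num] * num]]]
  [Y [C [C [B num]] * [B [B num] * num]]]
  [Y [C [C [B [B num] * num]] * [B num]]]
  [Y [C [C [C [B num]] * [B num]] * [B num]]]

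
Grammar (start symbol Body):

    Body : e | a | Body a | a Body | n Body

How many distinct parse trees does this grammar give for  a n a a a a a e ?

1

Parse trees for a n a a a a a e:
  [Body a [Body n [Body a [Body a [Body a [Body a [Body a [Body e]]]]]]]]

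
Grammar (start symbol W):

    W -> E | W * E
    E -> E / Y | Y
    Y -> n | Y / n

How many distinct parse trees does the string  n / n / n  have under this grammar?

4

Parse trees for n / n / n:
  [W [E [E [Y n]] / [Y [Y n] / n]]]
  [W [E [E [E [Y n]] / [Y n]] / [Y n]]]
  [W [E [E [Y [Y n] / n]] / [Y n]]]
  [W [E [Y [Y [Y n] / n] / n]]]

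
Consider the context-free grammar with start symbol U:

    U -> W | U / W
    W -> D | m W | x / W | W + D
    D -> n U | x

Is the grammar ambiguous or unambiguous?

Witness: x / x

Derivation 1: U ⇒ W ⇒ x / W ⇒ x / D ⇒ x / x
Derivation 2: U ⇒ U / W ⇒ W / W ⇒ D / W ⇒ x / W ⇒ x / D ⇒ x / x

Two distinct leftmost derivations for the same string.

Ambiguous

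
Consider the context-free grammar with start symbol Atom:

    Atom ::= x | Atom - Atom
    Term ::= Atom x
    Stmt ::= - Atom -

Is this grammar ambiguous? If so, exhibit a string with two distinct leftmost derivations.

Witness: x - x - x

Derivation 1: Atom ⇒ Atom - Atom ⇒ x - Atom ⇒ x - Atom - Atom ⇒ x - x - Atom ⇒ x - x - x
Derivation 2: Atom ⇒ Atom - Atom ⇒ Atom - Atom - Atom ⇒ x - Atom - Atom ⇒ x - x - Atom ⇒ x - x - x

Two distinct leftmost derivations for the same string.

Ambiguous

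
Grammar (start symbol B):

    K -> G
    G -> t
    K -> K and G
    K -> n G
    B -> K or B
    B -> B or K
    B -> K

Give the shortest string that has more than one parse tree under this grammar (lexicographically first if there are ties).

t or t

length 1: no string has ≥2 trees
length 2: no string has ≥2 trees
length 3: t or t has 2 parse trees

Two derivations of t or t:
  B ⇒ K or B ⇒ G or B ⇒ t or B ⇒ t or K ⇒ t or G ⇒ t or t
  B ⇒ B or K ⇒ K or K ⇒ G or K ⇒ t or K ⇒ t or G ⇒ t or t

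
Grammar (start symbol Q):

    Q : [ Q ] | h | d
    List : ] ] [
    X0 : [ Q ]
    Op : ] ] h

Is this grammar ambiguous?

Unambiguous

Only Q is reachable from Q; ignoring the rest: L(Q) is { openⁿ atom closeⁿ : n ≥ 0 }. The bracket depth fixes n, and the derivation is forced at every step.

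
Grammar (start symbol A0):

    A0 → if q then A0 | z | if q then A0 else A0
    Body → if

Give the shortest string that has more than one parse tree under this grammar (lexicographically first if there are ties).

if q then if q then z else z

length 1: no string has ≥2 trees
length 4: no string has ≥2 trees
length 6: no string has ≥2 trees
length 7: no string has ≥2 trees
length 9: if q then if q then z else z has 2 parse trees

Two derivations of if q then if q then z else z:
  A0 ⇒ if q then A0 ⇒ if q then if q then A0 else A0 ⇒ if q then if q then z else A0 ⇒ if q then if q then z else z
  A0 ⇒ if q then A0 else A0 ⇒ if q then if q then A0 else A0 ⇒ if q then if q then z else A0 ⇒ if q then if q then z else z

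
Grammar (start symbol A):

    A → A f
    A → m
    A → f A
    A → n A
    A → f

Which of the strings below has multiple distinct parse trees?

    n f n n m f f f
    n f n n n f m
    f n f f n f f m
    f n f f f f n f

n f n n m f f f: 35 trees
n f n n n f m: 1 tree
f n f f n f f m: 1 tree
f n f f f f n f: 1 tree

n f n n m f f f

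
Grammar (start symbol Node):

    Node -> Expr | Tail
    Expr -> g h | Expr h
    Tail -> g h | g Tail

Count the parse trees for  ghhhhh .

1

Parse trees for ghhhhh:
  [Node [Expr [Expr [Expr [Expr [Expr g h] h] h] h] h]]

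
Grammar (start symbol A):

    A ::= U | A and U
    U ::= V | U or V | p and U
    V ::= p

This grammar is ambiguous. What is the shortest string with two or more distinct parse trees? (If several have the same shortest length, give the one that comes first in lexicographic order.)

length 1: no string has ≥2 trees
length 3: p and p has 2 parse trees

Two derivations of p and p:
  A ⇒ U ⇒ p and U ⇒ p and V ⇒ p and p
  A ⇒ A and U ⇒ U and U ⇒ V and U ⇒ p and U ⇒ p and V ⇒ p and p

p and p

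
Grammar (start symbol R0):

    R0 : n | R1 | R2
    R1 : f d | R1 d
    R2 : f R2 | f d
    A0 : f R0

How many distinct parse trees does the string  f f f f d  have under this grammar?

1

Parse trees for f f f f d:
  [R0 [R2 f [R2 f [R2 f [R2 f d]]]]]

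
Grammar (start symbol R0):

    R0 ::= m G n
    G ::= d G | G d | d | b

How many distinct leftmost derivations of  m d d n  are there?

Parse trees for m d d n:
  [R0 m [G d [G d]] n]
  [R0 m [G [G d] d] n]

2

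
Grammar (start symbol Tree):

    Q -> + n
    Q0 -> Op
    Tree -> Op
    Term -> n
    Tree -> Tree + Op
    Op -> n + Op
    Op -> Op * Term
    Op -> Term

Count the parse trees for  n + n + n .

4

Parse trees for n + n + n:
  [Tree [Op n + [Op n + [Op [Term n]]]]]
  [Tree [Tree [Op [Term n]]] + [Op n + [Op [Term n]]]]
  [Tree [Tree [Op n + [Op [Term n]]]] + [Op [Term n]]]
  [Tree [Tree [Tree [Op [Term n]]] + [Op [Term n]]] + [Op [Term n]]]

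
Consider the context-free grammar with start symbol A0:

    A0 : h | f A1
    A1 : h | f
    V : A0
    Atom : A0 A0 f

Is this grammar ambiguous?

Unambiguous

(V, Atom are unreachable from A0, so their rules don't affect L(A0).) Each reachable nonterminal has at most one production per leading terminal, and all productions are right-linear; the derivation is determined token-by-token.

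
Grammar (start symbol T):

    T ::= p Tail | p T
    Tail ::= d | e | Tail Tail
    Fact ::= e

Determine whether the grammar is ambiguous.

Ambiguous

Witness: p d d d

Derivation 1: T ⇒ p Tail ⇒ p Tail Tail ⇒ p d Tail ⇒ p d Tail Tail ⇒ p d d Tail ⇒ p d d d
Derivation 2: T ⇒ p Tail ⇒ p Tail Tail ⇒ p Tail Tail Tail ⇒ p d Tail Tail ⇒ p d d Tail ⇒ p d d d

Two distinct leftmost derivations for the same string.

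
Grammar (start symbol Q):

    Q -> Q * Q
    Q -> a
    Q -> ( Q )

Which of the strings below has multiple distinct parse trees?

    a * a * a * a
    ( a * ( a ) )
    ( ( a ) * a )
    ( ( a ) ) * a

a * a * a * a

a * a * a * a: 5 trees
( a * ( a ) ): 1 tree
( ( a ) * a ): 1 tree
( ( a ) ) * a: 1 tree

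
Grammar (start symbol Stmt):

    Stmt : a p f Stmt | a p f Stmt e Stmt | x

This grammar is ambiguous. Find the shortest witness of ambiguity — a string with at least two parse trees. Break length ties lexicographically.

length 1: no string has ≥2 trees
length 4: no string has ≥2 trees
length 6: no string has ≥2 trees
length 7: no string has ≥2 trees
length 9: a p f a p f x e x has 2 parse trees

Two derivations of a p f a p f x e x:
  Stmt ⇒ a p f Stmt ⇒ a p f a p f Stmt e Stmt ⇒ a p f a p f x e Stmt ⇒ a p f a p f x e x
  Stmt ⇒ a p f Stmt e Stmt ⇒ a p f a p f Stmt e Stmt ⇒ a p f a p f x e Stmt ⇒ a p f a p f x e x

a p f a p f x e x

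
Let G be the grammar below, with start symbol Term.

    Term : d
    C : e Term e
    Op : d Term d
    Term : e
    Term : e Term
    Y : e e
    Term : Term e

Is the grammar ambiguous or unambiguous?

Witness: e e

Derivation 1: Term ⇒ e Term ⇒ e e
Derivation 2: Term ⇒ Term e ⇒ e e

Two distinct leftmost derivations for the same string.

Ambiguous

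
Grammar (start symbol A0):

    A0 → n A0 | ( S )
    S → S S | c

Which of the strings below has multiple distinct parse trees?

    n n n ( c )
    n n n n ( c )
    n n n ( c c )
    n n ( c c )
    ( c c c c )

( c c c c )

n n n ( c ): 1 tree
n n n n ( c ): 1 tree
n n n ( c c ): 1 tree
n n ( c c ): 1 tree
( c c c c ): 5 trees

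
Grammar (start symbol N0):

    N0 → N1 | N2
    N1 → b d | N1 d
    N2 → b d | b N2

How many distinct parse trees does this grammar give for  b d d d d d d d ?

Parse trees for b d d d d d d d:
  [N0 [N1 [N1 [N1 [N1 [N1 [N1 [N1 b d] d] d] d] d] d] d]]

1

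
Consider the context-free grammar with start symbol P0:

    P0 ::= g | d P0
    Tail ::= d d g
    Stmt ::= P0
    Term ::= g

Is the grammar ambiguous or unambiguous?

(Tail, Stmt, Term are unreachable from P0, so their rules don't affect L(P0).) Each reachable nonterminal has at most one production per leading terminal, and all productions are right-linear; the derivation is determined token-by-token.

Unambiguous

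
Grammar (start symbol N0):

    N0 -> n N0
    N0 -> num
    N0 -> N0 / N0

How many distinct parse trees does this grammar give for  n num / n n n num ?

Parse trees for n num / n n n num:
  [N0 n [N0 [N0 num] / [N0 n [N0 n [N0 n [N0 num]]]]]]
  [N0 [N0 n [N0 num]] / [N0 n [N0 n [N0 n [N0 num]]]]]

2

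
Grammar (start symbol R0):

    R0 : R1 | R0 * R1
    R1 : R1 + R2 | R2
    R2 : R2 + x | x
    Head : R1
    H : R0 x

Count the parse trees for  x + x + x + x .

8

Parse trees for x + x + x + x:
  [R0 [R1 [R1 [R2 x]] + [R2 [R2 [R2 x] + x] + x]]]
  [R0 [R1 [R1 [R1 [R2 x]] + [R2 x]] + [R2 [R2 x] + x]]]
  [R0 [R1 [R1 [R2 [R2 x] + x]] + [R2 [R2 x] + x]]]
  [R0 [R1 [R1 [R1 [R2 x]] + [R2 [R2 x] + x]] + [R2 x]]]
  [R0 [R1 [R1 [R1 [R1 [R2 x]] + [R2 x]] + [R2 x]] + [R2 x]]]
  [R0 [R1 [R1 [R1 [R2 [R2 x] + x]] + [R2 x]] + [R2 x]]]
  [R0 [R1 [R1 [R2 [R2 [R2 x] + x] + x]] + [R2 x]]]
  [R0 [R1 [R2 [R2 [R2 [R2 x] + x] + x] + x]]]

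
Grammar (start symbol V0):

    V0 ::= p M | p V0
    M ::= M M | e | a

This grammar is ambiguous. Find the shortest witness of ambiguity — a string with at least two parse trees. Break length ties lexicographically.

p a a a

length 2: no string has ≥2 trees
length 3: no string has ≥2 trees
length 4: p a a a has 2 parse trees

Two derivations of p a a a:
  V0 ⇒ p M ⇒ p M M ⇒ p M M M ⇒ p a M M ⇒ p a a M ⇒ p a a a
  V0 ⇒ p M ⇒ p M M ⇒ p a M ⇒ p a M M ⇒ p a a M ⇒ p a a a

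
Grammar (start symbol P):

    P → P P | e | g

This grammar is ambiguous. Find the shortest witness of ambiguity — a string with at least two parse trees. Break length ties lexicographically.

length 1: no string has ≥2 trees
length 2: no string has ≥2 trees
length 3: e e e has 2 parse trees

Two derivations of e e e:
  P ⇒ P P ⇒ P P P ⇒ e P P ⇒ e e P ⇒ e e e
  P ⇒ P P ⇒ e P ⇒ e P P ⇒ e e P ⇒ e e e

e e e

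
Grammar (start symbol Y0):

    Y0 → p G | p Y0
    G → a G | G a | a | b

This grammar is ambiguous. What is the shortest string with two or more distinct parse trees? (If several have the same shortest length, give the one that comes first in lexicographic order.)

length 2: no string has ≥2 trees
length 3: p a a has 2 parse trees

Two derivations of p a a:
  Y0 ⇒ p G ⇒ p a G ⇒ p a a
  Y0 ⇒ p G ⇒ p G a ⇒ p a a

p a a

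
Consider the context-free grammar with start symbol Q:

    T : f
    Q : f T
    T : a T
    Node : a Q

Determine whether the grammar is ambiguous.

Unambiguous

Only Q, T are reachable from Q; ignoring the rest: Each reachable nonterminal has at most one production per leading terminal, and all productions are right-linear; the derivation is determined token-by-token.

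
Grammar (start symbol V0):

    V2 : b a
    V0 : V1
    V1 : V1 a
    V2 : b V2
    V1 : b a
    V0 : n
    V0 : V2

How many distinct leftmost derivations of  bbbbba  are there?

Parse trees for bbbbba:
  [V0 [V2 b [V2 b [V2 b [V2 b [V2 b a]]]]]]

1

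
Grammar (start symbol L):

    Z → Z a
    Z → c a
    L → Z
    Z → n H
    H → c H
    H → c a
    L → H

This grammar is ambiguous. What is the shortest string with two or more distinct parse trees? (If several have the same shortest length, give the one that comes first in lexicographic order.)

c a

length 2: c a has 2 parse trees

Two derivations of c a:
  L ⇒ Z ⇒ c a
  L ⇒ H ⇒ c a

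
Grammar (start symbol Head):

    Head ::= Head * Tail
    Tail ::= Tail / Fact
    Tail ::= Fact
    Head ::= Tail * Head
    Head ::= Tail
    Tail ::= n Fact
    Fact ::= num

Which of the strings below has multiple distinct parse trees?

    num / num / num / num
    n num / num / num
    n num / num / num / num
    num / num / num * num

num / num / num / num: 1 tree
n num / num / num: 1 tree
n num / num / num / num: 1 tree
num / num / num * num: 2 trees

num / num / num * num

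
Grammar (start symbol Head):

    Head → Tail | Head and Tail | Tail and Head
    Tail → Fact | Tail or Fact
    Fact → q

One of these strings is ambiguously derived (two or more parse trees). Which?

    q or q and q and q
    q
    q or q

q or q and q and q: 4 trees
q: 1 tree
q or q: 1 tree

q or q and q and q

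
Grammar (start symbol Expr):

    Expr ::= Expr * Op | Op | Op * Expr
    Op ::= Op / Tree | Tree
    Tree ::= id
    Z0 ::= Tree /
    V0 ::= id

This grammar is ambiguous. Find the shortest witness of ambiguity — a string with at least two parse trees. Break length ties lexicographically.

id * id

length 1: no string has ≥2 trees
length 3: id * id has 2 parse trees

Two derivations of id * id:
  Expr ⇒ Expr * Op ⇒ Op * Op ⇒ Tree * Op ⇒ id * Op ⇒ id * Tree ⇒ id * id
  Expr ⇒ Op * Expr ⇒ Tree * Expr ⇒ id * Expr ⇒ id * Op ⇒ id * Tree ⇒ id * id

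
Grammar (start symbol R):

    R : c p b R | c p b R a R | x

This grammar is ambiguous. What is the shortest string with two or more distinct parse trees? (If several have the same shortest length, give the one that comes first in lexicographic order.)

length 1: no string has ≥2 trees
length 4: no string has ≥2 trees
length 6: no string has ≥2 trees
length 7: no string has ≥2 trees
length 9: c p b c p b x a x has 2 parse trees

Two derivations of c p b c p b x a x:
  R ⇒ c p b R ⇒ c p b c p b R a R ⇒ c p b c p b x a R ⇒ c p b c p b x a x
  R ⇒ c p b R a R ⇒ c p b c p b R a R ⇒ c p b c p b x a R ⇒ c p b c p b x a x

c p b c p b x a x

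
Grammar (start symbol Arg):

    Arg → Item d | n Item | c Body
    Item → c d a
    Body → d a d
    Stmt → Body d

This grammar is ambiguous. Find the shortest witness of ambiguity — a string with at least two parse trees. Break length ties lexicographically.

c d a d

length 4: c d a d has 2 parse trees

Two derivations of c d a d:
  Arg ⇒ Item d ⇒ c d a d
  Arg ⇒ c Body ⇒ c d a d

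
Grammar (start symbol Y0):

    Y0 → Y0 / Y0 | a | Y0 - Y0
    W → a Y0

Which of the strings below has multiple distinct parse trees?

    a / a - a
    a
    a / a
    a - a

a / a - a: 2 trees
a: 1 tree
a / a: 1 tree
a - a: 1 tree

a / a - a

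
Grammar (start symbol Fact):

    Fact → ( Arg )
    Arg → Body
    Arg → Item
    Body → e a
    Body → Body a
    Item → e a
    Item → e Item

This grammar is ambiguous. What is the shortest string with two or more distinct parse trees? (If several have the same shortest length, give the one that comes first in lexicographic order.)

length 4: ( e a ) has 2 parse trees

Two derivations of ( e a ):
  Fact ⇒ ( Arg ) ⇒ ( Body ) ⇒ ( e a )
  Fact ⇒ ( Arg ) ⇒ ( Item ) ⇒ ( e a )

( e a )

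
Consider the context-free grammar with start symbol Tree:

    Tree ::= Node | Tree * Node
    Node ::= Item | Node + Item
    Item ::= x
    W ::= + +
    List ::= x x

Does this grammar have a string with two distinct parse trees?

Only Tree, Node, Item are reachable from Tree; ignoring the rest: This is a standard precedence ladder (Tree over Node over Item), with each level left-recursive on its own operator ('*' at Tree, '+' at Node). That structure is LR(1), hence unambiguous.

Unambiguous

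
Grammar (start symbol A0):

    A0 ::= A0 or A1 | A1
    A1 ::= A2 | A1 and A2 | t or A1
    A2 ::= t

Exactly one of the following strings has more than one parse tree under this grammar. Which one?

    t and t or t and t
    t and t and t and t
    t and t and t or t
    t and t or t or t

t and t or t and t: 1 tree
t and t and t and t: 1 tree
t and t and t or t: 1 tree
t and t or t or t: 2 trees

t and t or t or t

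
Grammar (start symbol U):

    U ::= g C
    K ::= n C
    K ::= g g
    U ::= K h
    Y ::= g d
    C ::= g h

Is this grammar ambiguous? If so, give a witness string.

Witness: g g h

Derivation 1: U ⇒ g C ⇒ g g h
Derivation 2: U ⇒ K h ⇒ g g h

Two distinct leftmost derivations for the same string.

Ambiguous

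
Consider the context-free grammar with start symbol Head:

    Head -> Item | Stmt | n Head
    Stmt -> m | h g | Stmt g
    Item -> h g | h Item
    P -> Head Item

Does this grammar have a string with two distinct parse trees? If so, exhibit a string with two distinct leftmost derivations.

Ambiguous

Witness: h g

Derivation 1: Head ⇒ Item ⇒ h g
Derivation 2: Head ⇒ Stmt ⇒ h g

Two distinct leftmost derivations for the same string.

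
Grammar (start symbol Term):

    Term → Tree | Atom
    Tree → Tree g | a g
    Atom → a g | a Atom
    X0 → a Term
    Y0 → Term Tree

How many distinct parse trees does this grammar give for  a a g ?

1

Parse trees for a a g:
  [Term [Atom a [Atom a g]]]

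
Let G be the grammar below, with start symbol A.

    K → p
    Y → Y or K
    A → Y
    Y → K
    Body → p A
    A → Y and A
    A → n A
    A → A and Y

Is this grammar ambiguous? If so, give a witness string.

Ambiguous

Witness: p and p

Derivation 1: A ⇒ Y and A ⇒ K and A ⇒ p and A ⇒ p and Y ⇒ p and K ⇒ p and p
Derivation 2: A ⇒ A and Y ⇒ Y and Y ⇒ K and Y ⇒ p and Y ⇒ p and K ⇒ p and p

Two distinct leftmost derivations for the same string.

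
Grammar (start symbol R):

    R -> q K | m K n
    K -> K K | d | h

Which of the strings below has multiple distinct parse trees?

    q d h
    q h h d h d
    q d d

q h h d h d

q d h: 1 tree
q h h d h d: 14 trees
q d d: 1 tree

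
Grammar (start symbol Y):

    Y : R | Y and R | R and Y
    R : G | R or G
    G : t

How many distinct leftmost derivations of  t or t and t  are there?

Parse trees for t or t and t:
  [Y [Y [R [R [G t]] or [G t]]] and [R [G t]]]
  [Y [R [R [G t]] or [G t]] and [Y [R [G t]]]]

2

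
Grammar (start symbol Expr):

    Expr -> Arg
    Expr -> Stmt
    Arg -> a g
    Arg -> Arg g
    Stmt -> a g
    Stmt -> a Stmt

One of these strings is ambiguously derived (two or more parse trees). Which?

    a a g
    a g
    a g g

a g

a a g: 1 tree
a g: 2 trees
a g g: 1 tree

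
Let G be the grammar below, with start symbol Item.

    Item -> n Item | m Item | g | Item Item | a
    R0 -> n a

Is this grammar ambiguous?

Witness: a a a

Derivation 1: Item ⇒ Item Item ⇒ Item Item Item ⇒ a Item Item ⇒ a a Item ⇒ a a a
Derivation 2: Item ⇒ Item Item ⇒ a Item ⇒ a Item Item ⇒ a a Item ⇒ a a a

Two distinct leftmost derivations for the same string.

Ambiguous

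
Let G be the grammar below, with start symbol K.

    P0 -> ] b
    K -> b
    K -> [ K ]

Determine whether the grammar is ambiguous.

Unambiguous

Only K is reachable from K; ignoring the rest: Each string is a nest of matched brackets around a single atom. An opening bracket forces the recursive rule; an atom forces the base rule.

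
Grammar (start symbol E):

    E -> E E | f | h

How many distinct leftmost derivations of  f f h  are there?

Parse trees for f f h:
  [E [E f] [E [E f] [E h]]]
  [E [E [E f] [E f]] [E h]]

2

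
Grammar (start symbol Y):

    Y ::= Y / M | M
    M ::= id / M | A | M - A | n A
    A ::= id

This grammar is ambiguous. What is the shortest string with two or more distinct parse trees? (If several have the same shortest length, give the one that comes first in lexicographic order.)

id / id

length 1: no string has ≥2 trees
length 2: no string has ≥2 trees
length 3: id / id has 2 parse trees

Two derivations of id / id:
  Y ⇒ Y / M ⇒ M / M ⇒ A / M ⇒ id / M ⇒ id / A ⇒ id / id
  Y ⇒ M ⇒ id / M ⇒ id / A ⇒ id / id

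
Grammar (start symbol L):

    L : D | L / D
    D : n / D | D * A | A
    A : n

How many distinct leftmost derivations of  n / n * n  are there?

3

Parse trees for n / n * n:
  [L [D n / [D [D [A n]] * [A n]]]]
  [L [D [D n / [D [A n]]] * [A n]]]
  [L [L [D [A n]]] / [D [D [A n]] * [A n]]]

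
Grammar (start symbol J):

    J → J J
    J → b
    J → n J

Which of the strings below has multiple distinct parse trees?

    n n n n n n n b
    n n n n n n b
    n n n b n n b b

n n n b n n b b

n n n n n n n b: 1 tree
n n n n n n b: 1 tree
n n n b n n b b: 22 trees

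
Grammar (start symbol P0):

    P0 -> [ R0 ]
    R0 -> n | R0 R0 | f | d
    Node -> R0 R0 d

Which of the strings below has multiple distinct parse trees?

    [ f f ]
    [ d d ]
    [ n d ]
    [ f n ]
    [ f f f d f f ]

[ f f f d f f ]

[ f f ]: 1 tree
[ d d ]: 1 tree
[ n d ]: 1 tree
[ f n ]: 1 tree
[ f f f d f f ]: 42 trees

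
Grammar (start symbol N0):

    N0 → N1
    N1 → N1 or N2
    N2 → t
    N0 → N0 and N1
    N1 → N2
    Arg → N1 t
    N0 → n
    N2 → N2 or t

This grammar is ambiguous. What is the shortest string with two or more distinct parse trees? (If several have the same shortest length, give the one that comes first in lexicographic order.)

t or t

length 1: no string has ≥2 trees
length 3: t or t has 2 parse trees

Two derivations of t or t:
  N0 ⇒ N1 ⇒ N1 or N2 ⇒ N2 or N2 ⇒ t or N2 ⇒ t or t
  N0 ⇒ N1 ⇒ N2 ⇒ N2 or t ⇒ t or t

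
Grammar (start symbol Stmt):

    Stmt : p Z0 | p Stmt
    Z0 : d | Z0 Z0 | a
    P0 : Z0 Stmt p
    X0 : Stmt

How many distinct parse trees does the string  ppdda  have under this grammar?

Parse trees for ppdda:
  [Stmt p [Stmt p [Z0 [Z0 d] [Z0 [Z0 d] [Z0 a]]]]]
  [Stmt p [Stmt p [Z0 [Z0 [Z0 d] [Z0 d]] [Z0 a]]]]

2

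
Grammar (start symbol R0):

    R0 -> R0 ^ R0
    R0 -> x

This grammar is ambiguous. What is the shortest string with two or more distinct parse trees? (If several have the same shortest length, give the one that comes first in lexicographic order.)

x ^ x ^ x

length 1: no string has ≥2 trees
length 3: no string has ≥2 trees
length 5: x ^ x ^ x has 2 parse trees

Two derivations of x ^ x ^ x:
  R0 ⇒ R0 ^ R0 ⇒ R0 ^ R0 ^ R0 ⇒ x ^ R0 ^ R0 ⇒ x ^ x ^ R0 ⇒ x ^ x ^ x
  R0 ⇒ R0 ^ R0 ⇒ x ^ R0 ⇒ x ^ R0 ^ R0 ⇒ x ^ x ^ R0 ⇒ x ^ x ^ x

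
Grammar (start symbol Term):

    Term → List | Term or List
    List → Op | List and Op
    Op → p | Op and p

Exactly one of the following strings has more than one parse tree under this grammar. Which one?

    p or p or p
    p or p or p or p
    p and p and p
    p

p or p or p: 1 tree
p or p or p or p: 1 tree
p and p and p: 4 trees
p: 1 tree

p and p and p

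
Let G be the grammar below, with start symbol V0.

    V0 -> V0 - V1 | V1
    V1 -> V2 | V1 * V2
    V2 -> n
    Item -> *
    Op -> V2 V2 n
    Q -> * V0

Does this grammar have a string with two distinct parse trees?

Unambiguous

(Item, Op, Q are unreachable from V0, so their rules don't affect L(V0).) The grammar is stratified — V0 handles '-' (left-recursive), V1 handles '*', V2 atoms. Each operator has a fixed associativity and precedence level, so every string has one parse.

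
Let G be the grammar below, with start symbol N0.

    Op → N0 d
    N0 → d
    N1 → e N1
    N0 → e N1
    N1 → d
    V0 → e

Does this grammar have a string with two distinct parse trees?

Unambiguous

Only N0, N1 are reachable from N0; ignoring the rest: The reachable rules are right-linear with at most one rule per (nonterminal, next-terminal) pair. Each input token forces the next rule, so parsing is deterministic.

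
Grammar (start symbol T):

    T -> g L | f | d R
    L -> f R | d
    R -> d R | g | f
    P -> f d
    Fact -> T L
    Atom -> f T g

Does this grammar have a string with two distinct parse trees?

Only T, L, R are reachable from T; ignoring the rest: Each reachable nonterminal has at most one production per leading terminal, and all productions are right-linear; the derivation is determined token-by-token.

Unambiguous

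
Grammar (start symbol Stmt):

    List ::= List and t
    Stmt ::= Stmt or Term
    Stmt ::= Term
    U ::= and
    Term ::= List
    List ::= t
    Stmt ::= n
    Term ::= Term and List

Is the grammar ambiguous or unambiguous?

Ambiguous

Witness: t and t

Derivation 1: Stmt ⇒ Term ⇒ List ⇒ List and t ⇒ t and t
Derivation 2: Stmt ⇒ Term ⇒ Term and List ⇒ List and List ⇒ t and List ⇒ t and t

Two distinct leftmost derivations for the same string.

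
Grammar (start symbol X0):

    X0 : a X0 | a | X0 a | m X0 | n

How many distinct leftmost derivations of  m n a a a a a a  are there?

Parse trees for m n a a a a a a:
  [X0 [X0 [X0 [X0 [X0 [X0 [X0 m [X0 n]] a] a] a] a] a] a]
  [X0 [X0 [X0 [X0 [X0 [X0 m [X0 [X0 n] a]] a] a] a] a] a]
  [X0 [X0 [X0 [X0 [X0 m [X0 [X0 [X0 n] a] a]] a] a] a] a]
  [X0 [X0 [X0 [X0 m [X0 [X0 [X0 [X0 n] a] a] a]] a] a] a]
  [X0 [X0 [X0 m [X0 [X0 [X0 [X0 [X0 n] a] a] a] a]] a] a]
  [X0 [X0 m [X0 [X0 [X0 [X0 [X0 [X0 n] a] a] a] a] a]] a]
  [X0 m [X0 [X0 [X0 [X0 [X0 [X0 [X0 n] a] a] a] a] a] a]]

7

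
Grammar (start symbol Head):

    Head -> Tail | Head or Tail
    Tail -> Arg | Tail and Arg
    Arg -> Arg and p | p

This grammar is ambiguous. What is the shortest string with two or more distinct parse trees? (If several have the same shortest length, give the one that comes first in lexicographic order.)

length 1: no string has ≥2 trees
length 3: p and p has 2 parse trees

Two derivations of p and p:
  Head ⇒ Tail ⇒ Arg ⇒ Arg and p ⇒ p and p
  Head ⇒ Tail ⇒ Tail and Arg ⇒ Arg and Arg ⇒ p and Arg ⇒ p and p

p and p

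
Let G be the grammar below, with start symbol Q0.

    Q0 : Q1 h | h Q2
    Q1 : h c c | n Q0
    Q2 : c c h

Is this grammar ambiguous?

Ambiguous

Witness: h c c h

Derivation 1: Q0 ⇒ Q1 h ⇒ h c c h
Derivation 2: Q0 ⇒ h Q2 ⇒ h c c h

Two distinct leftmost derivations for the same string.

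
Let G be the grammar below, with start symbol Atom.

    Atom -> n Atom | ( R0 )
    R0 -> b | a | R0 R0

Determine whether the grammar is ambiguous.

Witness: ( a a a )

Derivation 1: Atom ⇒ ( R0 ) ⇒ ( R0 R0 ) ⇒ ( a R0 ) ⇒ ( a R0 R0 ) ⇒ ( a a R0 ) ⇒ ( a a a )
Derivation 2: Atom ⇒ ( R0 ) ⇒ ( R0 R0 ) ⇒ ( R0 R0 R0 ) ⇒ ( a R0 R0 ) ⇒ ( a a R0 ) ⇒ ( a a a )

Two distinct leftmost derivations for the same string.

Ambiguous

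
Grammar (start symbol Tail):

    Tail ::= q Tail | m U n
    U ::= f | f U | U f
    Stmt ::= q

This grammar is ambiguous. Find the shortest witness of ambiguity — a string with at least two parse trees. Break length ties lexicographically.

length 3: no string has ≥2 trees
length 4: m f f n has 2 parse trees

Two derivations of m f f n:
  Tail ⇒ m U n ⇒ m f U n ⇒ m f f n
  Tail ⇒ m U n ⇒ m U f n ⇒ m f f n

m f f n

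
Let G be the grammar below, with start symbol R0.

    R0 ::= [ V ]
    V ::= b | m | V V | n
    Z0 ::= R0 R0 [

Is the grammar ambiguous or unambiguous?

Witness: [ b b b ]

Derivation 1: R0 ⇒ [ V ] ⇒ [ V V ] ⇒ [ b V ] ⇒ [ b V V ] ⇒ [ b b V ] ⇒ [ b b b ]
Derivation 2: R0 ⇒ [ V ] ⇒ [ V V ] ⇒ [ V V V ] ⇒ [ b V V ] ⇒ [ b b V ] ⇒ [ b b b ]

Two distinct leftmost derivations for the same string.

Ambiguous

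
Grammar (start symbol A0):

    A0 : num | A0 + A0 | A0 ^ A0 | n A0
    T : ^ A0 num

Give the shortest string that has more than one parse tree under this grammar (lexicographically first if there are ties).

length 1: no string has ≥2 trees
length 2: no string has ≥2 trees
length 3: no string has ≥2 trees
length 4: n num + num has 2 parse trees

Two derivations of n num + num:
  A0 ⇒ A0 + A0 ⇒ n A0 + A0 ⇒ n num + A0 ⇒ n num + num
  A0 ⇒ n A0 ⇒ n A0 + A0 ⇒ n num + A0 ⇒ n num + num

n num + num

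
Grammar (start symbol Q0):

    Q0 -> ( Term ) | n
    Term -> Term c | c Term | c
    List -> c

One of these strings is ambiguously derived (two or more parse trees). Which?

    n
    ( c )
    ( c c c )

n: 1 tree
( c ): 1 tree
( c c c ): 4 trees

( c c c )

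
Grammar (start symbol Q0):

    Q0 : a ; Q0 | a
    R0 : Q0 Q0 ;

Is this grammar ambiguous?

Only Q0 is reachable from Q0; ignoring the rest: Right-recursive list with a separator: after each atom, whether the separator follows determines the rule. One parse per string.

Unambiguous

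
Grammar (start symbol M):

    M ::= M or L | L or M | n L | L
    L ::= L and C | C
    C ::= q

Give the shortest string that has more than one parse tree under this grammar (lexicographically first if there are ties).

length 1: no string has ≥2 trees
length 2: no string has ≥2 trees
length 3: q or q has 2 parse trees

Two derivations of q or q:
  M ⇒ M or L ⇒ L or L ⇒ C or L ⇒ q or L ⇒ q or C ⇒ q or q
  M ⇒ L or M ⇒ C or M ⇒ q or M ⇒ q or L ⇒ q or C ⇒ q or q

q or q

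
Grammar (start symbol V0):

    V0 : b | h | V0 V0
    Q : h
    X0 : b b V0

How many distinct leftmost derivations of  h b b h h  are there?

Parse trees for h b b h h (showing first 6 of 14):
  [V0 [V0 h] [V0 [V0 b] [V0 [V0 b] [V0 [V0 h] [V0 h]]]]]
  [V0 [V0 h] [V0 [V0 b] [V0 [V0 [V0 b] [V0 h]] [V0 h]]]]
  [V0 [V0 h] [V0 [V0 [V0 b] [V0 b]] [V0 [V0 h] [V0 h]]]]
  [V0 [V0 h] [V0 [V0 [V0 b] [V0 [V0 b] [V0 h]]] [V0 h]]]
  [V0 [V0 h] [V0 [V0 [V0 [V0 b] [V0 b]] [V0 h]] [V0 h]]]
  [V0 [V0 [V0 h] [V0 b]] [V0 [V0 b] [V0 [V0 h] [V0 h]]]]

14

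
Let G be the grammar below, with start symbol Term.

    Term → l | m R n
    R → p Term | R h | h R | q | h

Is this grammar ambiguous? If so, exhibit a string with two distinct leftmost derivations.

Witness: m h h n

Derivation 1: Term ⇒ m R n ⇒ m R h n ⇒ m h h n
Derivation 2: Term ⇒ m R n ⇒ m h R n ⇒ m h h n

Two distinct leftmost derivations for the same string.

Ambiguous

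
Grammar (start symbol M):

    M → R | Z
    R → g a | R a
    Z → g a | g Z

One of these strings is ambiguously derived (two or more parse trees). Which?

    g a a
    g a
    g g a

g a

g a a: 1 tree
g a: 2 trees
g g a: 1 tree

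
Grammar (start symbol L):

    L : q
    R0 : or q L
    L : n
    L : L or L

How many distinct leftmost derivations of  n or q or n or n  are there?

Parse trees for n or q or n or n:
  [L [L n] or [L [L q] or [L [L n] or [L n]]]]
  [L [L n] or [L [L [L q] or [L n]] or [L n]]]
  [L [L [L n] or [L q]] or [L [L n] or [L n]]]
  [L [L [L n] or [L [L q] or [L n]]] or [L n]]
  [L [L [L [L n] or [L q]] or [L n]] or [L n]]

5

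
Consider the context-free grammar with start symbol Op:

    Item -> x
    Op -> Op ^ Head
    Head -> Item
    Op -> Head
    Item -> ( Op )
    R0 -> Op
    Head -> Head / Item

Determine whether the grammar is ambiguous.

Only Op, Head, Item are reachable from Op; ignoring the rest: This is a standard precedence ladder (Op over Head over Item), with each level left-recursive on its own operator ('^' at Op, '/' at Head). That structure is LR(1), hence unambiguous.

Unambiguous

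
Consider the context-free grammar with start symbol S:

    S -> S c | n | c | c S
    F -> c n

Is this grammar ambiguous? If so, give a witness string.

Ambiguous

Witness: c c

Derivation 1: S ⇒ S c ⇒ c c
Derivation 2: S ⇒ c S ⇒ c c

Two distinct leftmost derivations for the same string.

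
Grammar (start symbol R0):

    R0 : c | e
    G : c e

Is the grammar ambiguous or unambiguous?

(G is unreachable from R0, so its rules don't affect L(R0).) Each reachable nonterminal has at most one production per leading terminal, and all productions are right-linear; the derivation is determined token-by-token.

Unambiguous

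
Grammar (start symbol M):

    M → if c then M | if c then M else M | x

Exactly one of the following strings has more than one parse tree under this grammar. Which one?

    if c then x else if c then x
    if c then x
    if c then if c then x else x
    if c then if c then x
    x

if c then x else if c then x: 1 tree
if c then x: 1 tree
if c then if c then x else x: 2 trees
if c then if c then x: 1 tree
x: 1 tree

if c then if c then x else x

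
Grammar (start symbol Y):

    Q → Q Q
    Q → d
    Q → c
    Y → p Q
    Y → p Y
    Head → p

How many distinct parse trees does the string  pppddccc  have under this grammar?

14

Parse trees for pppddccc (showing first 6 of 14):
  [Y p [Y p [Y p [Q [Q d] [Q [Q d] [Q [Q c] [Q [Q c] [Q c]]]]]]]]
  [Y p [Y p [Y p [Q [Q d] [Q [Q d] [Q [Q [Q c] [Q c]] [Q c]]]]]]]
  [Y p [Y p [Y p [Q [Q d] [Q [Q [Q d] [Q c]] [Q [Q c] [Q c]]]]]]]
  [Y p [Y p [Y p [Q [Q d] [Q [Q [Q d] [Q [Q c] [Q c]]] [Q c]]]]]]
  [Y p [Y p [Y p [Q [Q d] [Q [Q [Q [Q d] [Q c]] [Q c]] [Q c]]]]]]
  [Y p [Y p [Y p [Q [Q [Q d] [Q d]] [Q [Q c] [Q [Q c] [Q c]]]]]]]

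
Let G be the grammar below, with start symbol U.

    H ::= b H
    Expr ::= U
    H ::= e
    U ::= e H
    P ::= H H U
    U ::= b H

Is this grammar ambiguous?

Unambiguous

Only U, H are reachable from U; ignoring the rest: Restricted to the reachable nonterminals, every rule has the form A → t or A → t B, and no two rules for the same A share a first terminal. The grammar encodes a DFA — one run per string.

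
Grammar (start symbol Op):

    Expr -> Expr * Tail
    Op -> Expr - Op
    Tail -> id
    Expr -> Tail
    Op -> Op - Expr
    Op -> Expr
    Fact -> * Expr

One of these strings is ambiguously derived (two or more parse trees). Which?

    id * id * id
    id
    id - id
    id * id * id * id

id - id

id * id * id: 1 tree
id: 1 tree
id - id: 2 trees
id * id * id * id: 1 tree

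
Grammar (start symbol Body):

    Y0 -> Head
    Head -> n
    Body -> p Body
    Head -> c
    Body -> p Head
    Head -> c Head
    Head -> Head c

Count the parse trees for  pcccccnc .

6

Parse trees for pcccccnc:
  [Body p [Head c [Head c [Head c [Head c [Head c [Head [Head n] c]]]]]]]
  [Body p [Head c [Head c [Head c [Head c [Head [Head c [Head n]] c]]]]]]
  [Body p [Head c [Head c [Head c [Head [Head c [Head c [Head n]]] c]]]]]
  [Body p [Head c [Head c [Head [Head c [Head c [Head c [Head n]]]] c]]]]
  [Body p [Head c [Head [Head c [Head c [Head c [Head c [Head n]]]]] c]]]
  [Body p [Head [Head c [Head c [Head c [Head c [Head c [Head n]]]]]] c]]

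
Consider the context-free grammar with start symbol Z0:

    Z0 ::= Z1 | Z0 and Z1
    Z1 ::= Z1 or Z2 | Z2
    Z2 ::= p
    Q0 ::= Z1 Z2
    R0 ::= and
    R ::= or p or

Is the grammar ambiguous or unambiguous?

Only Z0, Z1, Z2 are reachable from Z0; ignoring the rest: Z0 → Z0 and Z1 | Z1  ;  Z1 → Z1 or Z2 | Z2  — a left-associative chain with Z2 at the bottom. Each string factors uniquely by precedence.

Unambiguous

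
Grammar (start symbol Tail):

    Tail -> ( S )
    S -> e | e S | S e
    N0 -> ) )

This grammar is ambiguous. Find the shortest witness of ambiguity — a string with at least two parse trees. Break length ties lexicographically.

( e e )

length 3: no string has ≥2 trees
length 4: ( e e ) has 2 parse trees

Two derivations of ( e e ):
  Tail ⇒ ( S ) ⇒ ( e S ) ⇒ ( e e )
  Tail ⇒ ( S ) ⇒ ( S e ) ⇒ ( e e )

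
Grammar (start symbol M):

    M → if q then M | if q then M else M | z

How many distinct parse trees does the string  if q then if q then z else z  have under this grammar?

Parse trees for if q then if q then z else z:
  [M if q then [M if q then [M z] else [M z]]]
  [M if q then [M if q then [M z]] else [M z]]

2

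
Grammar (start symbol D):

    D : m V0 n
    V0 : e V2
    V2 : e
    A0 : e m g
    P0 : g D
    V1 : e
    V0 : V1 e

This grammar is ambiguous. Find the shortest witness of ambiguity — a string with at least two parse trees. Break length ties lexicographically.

m e e n

length 4: m e e n has 2 parse trees

Two derivations of m e e n:
  D ⇒ m V0 n ⇒ m e V2 n ⇒ m e e n
  D ⇒ m V0 n ⇒ m V1 e n ⇒ m e e n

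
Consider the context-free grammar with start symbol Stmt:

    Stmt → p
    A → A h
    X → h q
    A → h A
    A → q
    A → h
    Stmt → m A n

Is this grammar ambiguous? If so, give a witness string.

Ambiguous

Witness: m h h n

Derivation 1: Stmt ⇒ m A n ⇒ m A h n ⇒ m h h n
Derivation 2: Stmt ⇒ m A n ⇒ m h A n ⇒ m h h n

Two distinct leftmost derivations for the same string.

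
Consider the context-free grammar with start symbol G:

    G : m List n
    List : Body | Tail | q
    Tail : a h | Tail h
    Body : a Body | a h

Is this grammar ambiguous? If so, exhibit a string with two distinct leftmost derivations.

Witness: m a h n

Derivation 1: G ⇒ m List n ⇒ m Body n ⇒ m a h n
Derivation 2: G ⇒ m List n ⇒ m Tail n ⇒ m a h n

Two distinct leftmost derivations for the same string.

Ambiguous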